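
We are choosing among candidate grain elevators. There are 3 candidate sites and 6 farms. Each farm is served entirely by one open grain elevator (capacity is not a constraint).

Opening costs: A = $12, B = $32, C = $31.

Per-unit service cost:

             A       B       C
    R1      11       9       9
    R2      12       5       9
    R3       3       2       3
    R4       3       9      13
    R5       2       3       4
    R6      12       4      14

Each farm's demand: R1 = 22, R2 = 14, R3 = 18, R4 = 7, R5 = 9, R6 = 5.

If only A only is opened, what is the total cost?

Each farm is assigned to its cheapest site among the open ones.
{A}: R1→A 11·22=242, R2→A 12·14=168, R3→A 3·18=54, R4→A 3·7=21, R5→A 2·9=18, R6→A 12·5=60. Service 563; fixed 12; total 575.

Total cost: 575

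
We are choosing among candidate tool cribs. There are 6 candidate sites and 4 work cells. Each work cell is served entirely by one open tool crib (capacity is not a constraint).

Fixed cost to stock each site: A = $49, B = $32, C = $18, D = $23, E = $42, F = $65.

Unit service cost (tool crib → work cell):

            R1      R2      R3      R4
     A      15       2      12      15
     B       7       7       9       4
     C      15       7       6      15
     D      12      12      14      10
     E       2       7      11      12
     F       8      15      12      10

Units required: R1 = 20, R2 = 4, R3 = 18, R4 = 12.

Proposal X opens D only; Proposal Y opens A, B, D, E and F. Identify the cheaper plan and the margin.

Proposal X: {D}: R1→D 12·20=240, R2→D 12·4=48, R3→D 14·18=252, R4→D 10·12=120. Service 660; fixed 23; total 683.
Proposal Y: {A, B, D, E, F}: R1→E 2·20=40, R2→A 2·4=8, R3→B 9·18=162, R4→B 4·12=48. Service 258; fixed 211; total 469.
Difference: |683 − 469| = 214.

Proposal Y is cheaper by 214.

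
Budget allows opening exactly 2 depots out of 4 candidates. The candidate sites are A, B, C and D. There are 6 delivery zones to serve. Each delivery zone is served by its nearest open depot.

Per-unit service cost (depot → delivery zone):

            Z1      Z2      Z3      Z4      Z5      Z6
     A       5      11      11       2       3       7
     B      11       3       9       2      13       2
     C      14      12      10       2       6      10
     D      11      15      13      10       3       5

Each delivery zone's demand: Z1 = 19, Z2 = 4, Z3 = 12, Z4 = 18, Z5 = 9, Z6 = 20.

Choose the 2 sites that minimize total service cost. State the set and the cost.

With exactly 2 open, each delivery zone uses its cheapest among the chosen.
{A, B}: Z1→A 5·19=95, Z2→B 3·4=12, Z3→B 9·12=108, Z4→A 2·18=36, Z5→A 3·9=27, Z6→B 2·20=40. Service cost 318.
{B, D}: service cost 432
{A, D}: service cost 434
Among all 6 size-2 choices, {A, B} is lowest.

Choose A and B; total service cost 318.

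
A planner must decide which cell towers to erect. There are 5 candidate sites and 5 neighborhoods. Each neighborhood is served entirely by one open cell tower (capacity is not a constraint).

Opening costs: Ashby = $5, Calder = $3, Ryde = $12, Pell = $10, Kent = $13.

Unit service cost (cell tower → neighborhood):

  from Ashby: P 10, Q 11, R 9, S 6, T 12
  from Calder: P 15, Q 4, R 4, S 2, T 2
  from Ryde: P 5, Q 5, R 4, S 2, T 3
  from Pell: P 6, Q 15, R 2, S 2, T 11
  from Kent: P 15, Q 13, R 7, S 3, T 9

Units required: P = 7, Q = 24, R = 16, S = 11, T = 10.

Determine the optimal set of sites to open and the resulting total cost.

For any fixed open set, each neighborhood goes to its cheapest open site; total = fixed + service.
{Calder, Pell}: P→Pell 6·7=42, Q→Calder 4·24=96, R→Pell 2·16=32, S→Calder 2·11=22, T→Calder 2·10=20. Service 212; fixed 13; total 225.
{Ashby, Calder, Pell}: service 212 + fixed 18 = 230
{Calder, Ryde, Pell}: service 205 + fixed 25 = 230
{Ashby, Calder, Ryde, Pell, Kent}: service 205 + fixed 43 = 248
No other subset beats 225.

Open Calder and Pell; minimum total cost 225.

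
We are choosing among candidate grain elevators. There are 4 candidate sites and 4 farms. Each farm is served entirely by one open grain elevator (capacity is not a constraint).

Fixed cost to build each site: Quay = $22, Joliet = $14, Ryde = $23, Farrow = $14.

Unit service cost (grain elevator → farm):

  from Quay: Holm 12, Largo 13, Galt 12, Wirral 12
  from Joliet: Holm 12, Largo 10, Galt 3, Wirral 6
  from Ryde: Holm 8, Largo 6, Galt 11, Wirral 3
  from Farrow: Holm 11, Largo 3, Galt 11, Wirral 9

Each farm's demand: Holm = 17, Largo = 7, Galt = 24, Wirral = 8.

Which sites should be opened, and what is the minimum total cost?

For any fixed open set, each farm goes to its cheapest open site; total = fixed + service.
{Joliet, Ryde, Farrow}: Holm→Ryde 8·17=136, Largo→Farrow 3·7=21, Galt→Joliet 3·24=72, Wirral→Ryde 3·8=24. Service 253; fixed 51; total 304.
{Joliet, Ryde}: service 274 + fixed 37 = 311
{Quay, Joliet, Ryde, Farrow}: service 253 + fixed 73 = 326
{Joliet}: service 394 + fixed 14 = 408
No other subset beats 304.

Open Joliet, Ryde and Farrow; minimum total cost 304.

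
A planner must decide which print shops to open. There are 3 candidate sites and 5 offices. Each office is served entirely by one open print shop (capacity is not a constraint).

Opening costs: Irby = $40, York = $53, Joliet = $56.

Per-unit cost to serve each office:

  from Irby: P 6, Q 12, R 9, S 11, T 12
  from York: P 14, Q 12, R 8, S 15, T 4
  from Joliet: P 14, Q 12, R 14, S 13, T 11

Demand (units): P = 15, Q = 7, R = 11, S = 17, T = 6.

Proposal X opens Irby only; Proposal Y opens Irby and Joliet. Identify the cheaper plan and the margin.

Proposal X is cheaper by 50.

Proposal X: {Irby}: P→Irby 6·15=90, Q→Irby 12·7=84, R→Irby 9·11=99, S→Irby 11·17=187, T→Irby 12·6=72. Service 532; fixed 40; total 572.
Proposal Y: {Irby, Joliet}: P→Irby 6·15=90, Q→Irby 12·7=84, R→Irby 9·11=99, S→Irby 11·17=187, T→Joliet 11·6=66. Service 526; fixed 96; total 622.
Difference: |572 − 622| = 50.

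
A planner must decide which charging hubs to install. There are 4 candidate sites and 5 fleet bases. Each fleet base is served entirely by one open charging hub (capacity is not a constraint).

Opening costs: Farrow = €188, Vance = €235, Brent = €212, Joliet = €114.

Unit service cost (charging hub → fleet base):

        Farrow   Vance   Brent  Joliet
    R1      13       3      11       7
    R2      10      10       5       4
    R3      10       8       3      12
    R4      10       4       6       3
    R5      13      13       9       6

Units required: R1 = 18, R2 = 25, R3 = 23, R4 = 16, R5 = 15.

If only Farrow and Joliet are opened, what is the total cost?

Each fleet base is assigned to its cheapest site among the open ones.
{Farrow, Joliet}: R1→Joliet 7·18=126, R2→Joliet 4·25=100, R3→Farrow 10·23=230, R4→Joliet 3·16=48, R5→Joliet 6·15=90. Service 594; fixed 302; total 896.

Total cost: 896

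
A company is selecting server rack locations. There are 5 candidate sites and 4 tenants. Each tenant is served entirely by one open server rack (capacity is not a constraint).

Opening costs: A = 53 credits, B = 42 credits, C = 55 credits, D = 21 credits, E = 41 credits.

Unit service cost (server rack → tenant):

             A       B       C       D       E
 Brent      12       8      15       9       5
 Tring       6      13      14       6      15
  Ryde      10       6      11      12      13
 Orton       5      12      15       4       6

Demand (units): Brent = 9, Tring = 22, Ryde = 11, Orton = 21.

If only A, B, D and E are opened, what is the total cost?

Total cost: 484

Each tenant is assigned to its cheapest site among the open ones.
{A, B, D, E}: Brent→E 5·9=45, Tring→A 6·22=132, Ryde→B 6·11=66, Orton→D 4·21=84. Service 327; fixed 157; total 484.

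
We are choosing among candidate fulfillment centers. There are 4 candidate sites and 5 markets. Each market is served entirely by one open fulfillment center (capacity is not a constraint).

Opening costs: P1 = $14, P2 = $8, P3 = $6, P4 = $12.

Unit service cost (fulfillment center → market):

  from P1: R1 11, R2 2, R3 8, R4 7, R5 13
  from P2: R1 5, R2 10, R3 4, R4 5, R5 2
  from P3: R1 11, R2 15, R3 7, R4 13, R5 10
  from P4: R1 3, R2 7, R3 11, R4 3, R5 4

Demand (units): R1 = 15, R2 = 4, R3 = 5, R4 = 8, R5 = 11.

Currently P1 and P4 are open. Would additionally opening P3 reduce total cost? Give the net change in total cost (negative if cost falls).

Current service cost with {P1, P4}: 161.
Adding P3: each market re-picks its cheapest; new service cost 156, saving 5.
Extra fixed cost: 6. Net change = 6 − 5 = 1.
(Totals: 187 → 188.)

No — net change +1 (cost rises by 1).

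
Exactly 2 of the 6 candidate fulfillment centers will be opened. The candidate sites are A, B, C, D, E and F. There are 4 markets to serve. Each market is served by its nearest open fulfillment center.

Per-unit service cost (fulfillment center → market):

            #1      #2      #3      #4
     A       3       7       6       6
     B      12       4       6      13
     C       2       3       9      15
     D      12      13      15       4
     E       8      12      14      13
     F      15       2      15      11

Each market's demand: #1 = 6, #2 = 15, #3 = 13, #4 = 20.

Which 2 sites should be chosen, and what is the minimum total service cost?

Choose A and F; total service cost 246.

With exactly 2 open, each market uses its cheapest among the chosen.
{A, F}: #1→A 3·6=18, #2→F 2·15=30, #3→A 6·13=78, #4→A 6·20=120. Service cost 246.
{C, D}: service cost 254
{A, C}: service cost 255
Among all 15 size-2 choices, {A, F} is lowest.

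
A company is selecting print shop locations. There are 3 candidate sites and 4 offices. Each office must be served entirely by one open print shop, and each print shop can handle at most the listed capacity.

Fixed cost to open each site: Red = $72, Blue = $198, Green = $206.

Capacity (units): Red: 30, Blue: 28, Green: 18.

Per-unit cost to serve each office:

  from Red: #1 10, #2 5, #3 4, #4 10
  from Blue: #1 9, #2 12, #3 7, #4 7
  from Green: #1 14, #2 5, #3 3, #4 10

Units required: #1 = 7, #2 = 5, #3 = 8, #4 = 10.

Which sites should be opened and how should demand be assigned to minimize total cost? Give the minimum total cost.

Open {Red}: #1→Red 10·7=70, #2→Red 5·5=25, #3→Red 4·8=32, #4→Red 10·10=100.
Loads: Red carries 30/30. Service 227; fixed 72; total 299.
Next best feasible plan costs 460.

Minimum total cost: 299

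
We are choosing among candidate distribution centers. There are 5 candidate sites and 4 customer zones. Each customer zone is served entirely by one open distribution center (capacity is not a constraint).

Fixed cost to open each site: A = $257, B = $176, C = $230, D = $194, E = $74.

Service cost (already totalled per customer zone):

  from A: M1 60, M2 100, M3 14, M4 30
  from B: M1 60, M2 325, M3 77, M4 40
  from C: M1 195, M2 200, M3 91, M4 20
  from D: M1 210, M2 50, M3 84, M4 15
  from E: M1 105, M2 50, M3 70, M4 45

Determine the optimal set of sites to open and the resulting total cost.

Open E only; minimum total cost 344.

For any fixed open set, each customer zone goes to its cheapest open site; total = fixed + service.
{E}: M1→E 105, M2→E 50, M3→E 70, M4→E 45. Service 270; fixed 74; total 344.
{A}: service 204 + fixed 257 = 461
{B, E}: service 220 + fixed 250 = 470
{A, B, C, D, E}: M1→A 60, M2→D 50, M3→A 14, M4→D 15. Service 139; fixed 931; total 1070.
No other subset beats 344.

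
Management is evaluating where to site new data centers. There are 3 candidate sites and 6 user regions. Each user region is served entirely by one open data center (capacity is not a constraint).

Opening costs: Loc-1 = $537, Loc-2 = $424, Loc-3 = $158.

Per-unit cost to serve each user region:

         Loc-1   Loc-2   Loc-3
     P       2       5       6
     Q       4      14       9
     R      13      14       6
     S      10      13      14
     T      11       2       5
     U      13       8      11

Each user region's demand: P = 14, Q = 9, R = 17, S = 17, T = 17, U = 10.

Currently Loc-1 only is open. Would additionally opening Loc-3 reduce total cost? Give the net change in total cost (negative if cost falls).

Yes — net change −83 (cost falls by 83).

Current service cost with {Loc-1}: 772.
Adding Loc-3: each user region re-picks its cheapest; new service cost 531, saving 241.
Extra fixed cost: 158. Net change = 158 − 241 = -83.
(Totals: 1309 → 1226.)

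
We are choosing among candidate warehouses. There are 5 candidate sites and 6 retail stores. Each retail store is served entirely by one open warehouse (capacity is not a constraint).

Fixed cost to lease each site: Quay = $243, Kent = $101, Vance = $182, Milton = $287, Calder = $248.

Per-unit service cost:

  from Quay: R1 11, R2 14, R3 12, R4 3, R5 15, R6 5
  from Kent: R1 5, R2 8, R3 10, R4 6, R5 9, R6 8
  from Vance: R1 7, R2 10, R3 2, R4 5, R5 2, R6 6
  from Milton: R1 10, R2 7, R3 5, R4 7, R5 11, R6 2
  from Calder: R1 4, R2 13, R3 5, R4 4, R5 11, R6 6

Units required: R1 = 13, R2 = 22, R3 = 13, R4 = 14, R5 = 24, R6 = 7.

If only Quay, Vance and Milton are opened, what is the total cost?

Each retail store is assigned to its cheapest site among the open ones.
{Quay, Vance, Milton}: R1→Vance 7·13=91, R2→Milton 7·22=154, R3→Vance 2·13=26, R4→Quay 3·14=42, R5→Vance 2·24=48, R6→Milton 2·7=14. Service 375; fixed 712; total 1087.

Total cost: 1087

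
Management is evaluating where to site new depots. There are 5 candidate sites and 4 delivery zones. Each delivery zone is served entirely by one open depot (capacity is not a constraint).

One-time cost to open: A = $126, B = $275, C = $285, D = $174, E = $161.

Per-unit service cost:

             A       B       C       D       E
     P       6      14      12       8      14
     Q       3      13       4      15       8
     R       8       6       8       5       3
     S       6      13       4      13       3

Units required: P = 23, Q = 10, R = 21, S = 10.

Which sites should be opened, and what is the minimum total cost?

For any fixed open set, each delivery zone goes to its cheapest open site; total = fixed + service.
{A}: P→A 6·23=138, Q→A 3·10=30, R→A 8·21=168, S→A 6·10=60. Service 396; fixed 126; total 522.
{A, E}: service 261 + fixed 287 = 548
{A, D}: service 333 + fixed 300 = 633
{A, B, C, D, E}: P→A 6·23=138, Q→A 3·10=30, R→E 3·21=63, S→E 3·10=30. Service 261; fixed 1021; total 1282.
No other subset beats 522.

Open A only; minimum total cost 522.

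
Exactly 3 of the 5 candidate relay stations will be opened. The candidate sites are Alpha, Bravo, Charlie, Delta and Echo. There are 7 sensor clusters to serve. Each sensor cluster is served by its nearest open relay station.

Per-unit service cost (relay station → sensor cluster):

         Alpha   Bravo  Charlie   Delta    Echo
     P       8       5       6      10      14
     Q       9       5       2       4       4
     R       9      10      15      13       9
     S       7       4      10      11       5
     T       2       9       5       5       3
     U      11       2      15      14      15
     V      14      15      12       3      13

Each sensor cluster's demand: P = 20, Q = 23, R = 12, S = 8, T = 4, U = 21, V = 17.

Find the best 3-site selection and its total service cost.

With exactly 3 open, each sensor cluster uses its cheapest among the chosen.
{Bravo, Charlie, Delta}: P→Bravo 5·20=100, Q→Charlie 2·23=46, R→Bravo 10·12=120, S→Bravo 4·8=32, T→Charlie 5·4=20, U→Bravo 2·21=42, V→Delta 3·17=51. Service cost 411.
{Alpha, Bravo, Delta}: service cost 433
{Bravo, Delta, Echo}: service cost 437
Among all 10 size-3 choices, {Bravo, Charlie, Delta} is lowest.

Choose Bravo, Charlie and Delta; total service cost 411.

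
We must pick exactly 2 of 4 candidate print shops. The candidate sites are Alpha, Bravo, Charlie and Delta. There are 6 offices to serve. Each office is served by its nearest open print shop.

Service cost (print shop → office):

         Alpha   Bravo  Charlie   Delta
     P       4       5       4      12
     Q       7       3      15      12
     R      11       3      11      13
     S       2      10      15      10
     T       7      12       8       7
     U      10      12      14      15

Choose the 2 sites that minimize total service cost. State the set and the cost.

Choose Alpha and Bravo; total service cost 29.

With exactly 2 open, each office uses its cheapest among the chosen.
{Alpha, Bravo}: P→Alpha 4, Q→Bravo 3, R→Bravo 3, S→Alpha 2, T→Alpha 7, U→Alpha 10. Service cost 29.
{Bravo, Charlie}: service cost 40
{Bravo, Delta}: service cost 40
Among all 6 size-2 choices, {Alpha, Bravo} is lowest.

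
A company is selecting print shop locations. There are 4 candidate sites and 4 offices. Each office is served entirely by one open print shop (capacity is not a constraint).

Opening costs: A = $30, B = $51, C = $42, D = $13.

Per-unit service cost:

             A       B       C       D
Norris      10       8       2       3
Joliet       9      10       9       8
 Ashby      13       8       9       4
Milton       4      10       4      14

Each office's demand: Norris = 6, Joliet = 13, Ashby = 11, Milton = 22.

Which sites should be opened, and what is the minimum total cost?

For any fixed open set, each office goes to its cheapest open site; total = fixed + service.
{A, D}: Norris→D 3·6=18, Joliet→D 8·13=104, Ashby→D 4·11=44, Milton→A 4·22=88. Service 254; fixed 43; total 297.
{C, D}: service 248 + fixed 55 = 303
{A, C, D}: service 248 + fixed 85 = 333
{A, B, C, D}: service 248 + fixed 136 = 384
No other subset beats 297.

Open A and D; minimum total cost 297.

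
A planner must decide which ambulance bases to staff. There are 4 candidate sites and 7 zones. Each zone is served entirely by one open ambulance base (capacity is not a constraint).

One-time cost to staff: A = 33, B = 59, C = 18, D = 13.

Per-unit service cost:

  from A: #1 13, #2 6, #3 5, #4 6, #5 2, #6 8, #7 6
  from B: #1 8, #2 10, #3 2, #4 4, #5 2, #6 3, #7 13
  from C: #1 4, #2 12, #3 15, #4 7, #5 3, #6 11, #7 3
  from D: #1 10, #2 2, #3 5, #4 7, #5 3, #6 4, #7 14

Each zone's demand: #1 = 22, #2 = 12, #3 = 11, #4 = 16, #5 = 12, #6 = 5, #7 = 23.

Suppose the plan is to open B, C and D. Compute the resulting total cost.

Total cost: 396

Each zone is assigned to its cheapest site among the open ones.
{B, C, D}: #1→C 4·22=88, #2→D 2·12=24, #3→B 2·11=22, #4→B 4·16=64, #5→B 2·12=24, #6→B 3·5=15, #7→C 3·23=69. Service 306; fixed 90; total 396.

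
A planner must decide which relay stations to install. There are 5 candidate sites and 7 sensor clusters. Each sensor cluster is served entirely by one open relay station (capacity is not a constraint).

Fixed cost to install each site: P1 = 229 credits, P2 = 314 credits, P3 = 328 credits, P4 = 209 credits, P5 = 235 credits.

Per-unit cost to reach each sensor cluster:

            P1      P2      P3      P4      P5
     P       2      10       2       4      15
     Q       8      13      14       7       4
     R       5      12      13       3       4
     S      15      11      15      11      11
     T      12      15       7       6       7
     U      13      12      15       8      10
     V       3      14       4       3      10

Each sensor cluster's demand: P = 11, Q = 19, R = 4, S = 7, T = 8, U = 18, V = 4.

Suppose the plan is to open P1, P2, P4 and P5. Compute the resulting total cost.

Each sensor cluster is assigned to its cheapest site among the open ones.
{P1, P2, P4, P5}: P→P1 2·11=22, Q→P5 4·19=76, R→P4 3·4=12, S→P2 11·7=77, T→P4 6·8=48, U→P4 8·18=144, V→P1 3·4=12. Service 391; fixed 987; total 1378.

Total cost: 1378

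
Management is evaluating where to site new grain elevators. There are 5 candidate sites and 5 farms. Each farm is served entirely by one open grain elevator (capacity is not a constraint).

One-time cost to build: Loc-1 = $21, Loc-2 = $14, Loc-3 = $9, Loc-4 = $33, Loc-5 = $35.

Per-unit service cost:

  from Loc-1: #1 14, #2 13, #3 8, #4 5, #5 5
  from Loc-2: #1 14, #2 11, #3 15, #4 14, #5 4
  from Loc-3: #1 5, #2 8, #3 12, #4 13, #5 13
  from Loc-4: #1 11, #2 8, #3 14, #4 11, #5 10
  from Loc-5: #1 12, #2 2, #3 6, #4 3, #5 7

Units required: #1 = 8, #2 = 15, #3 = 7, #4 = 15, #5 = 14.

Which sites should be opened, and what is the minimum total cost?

For any fixed open set, each farm goes to its cheapest open site; total = fixed + service.
{Loc-2, Loc-3, Loc-5}: #1→Loc-3 5·8=40, #2→Loc-5 2·15=30, #3→Loc-5 6·7=42, #4→Loc-5 3·15=45, #5→Loc-2 4·14=56. Service 213; fixed 58; total 271.
{Loc-1, Loc-2, Loc-3, Loc-5}: service 213 + fixed 79 = 292
{Loc-1, Loc-3, Loc-5}: service 227 + fixed 65 = 292
{Loc-1, Loc-2, Loc-3, Loc-4, Loc-5}: service 213 + fixed 112 = 325
No other subset beats 271.

Open Loc-2, Loc-3 and Loc-5; minimum total cost 271.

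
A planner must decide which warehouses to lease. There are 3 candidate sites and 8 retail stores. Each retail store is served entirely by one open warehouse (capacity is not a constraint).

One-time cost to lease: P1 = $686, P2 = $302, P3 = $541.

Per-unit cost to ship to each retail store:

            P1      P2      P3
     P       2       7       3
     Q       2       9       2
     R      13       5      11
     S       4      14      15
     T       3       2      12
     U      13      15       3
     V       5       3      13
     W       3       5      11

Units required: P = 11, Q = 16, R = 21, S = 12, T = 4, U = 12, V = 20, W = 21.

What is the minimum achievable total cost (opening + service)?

Minimum total cost: 1149

For any fixed open set, each retail store goes to its cheapest open site; total = fixed + service.
{P2}: P→P2 7·11=77, Q→P2 9·16=144, R→P2 5·21=105, S→P2 14·12=168, T→P2 2·4=8, U→P2 15·12=180, V→P2 3·20=60, W→P2 5·21=105. Service 847; fixed 302; total 1149.
{P2, P3}: P→P3 3·11=33, Q→P3 2·16=32, R→P2 5·21=105, S→P2 14·12=168, T→P2 2·4=8, U→P3 3·12=36, V→P2 3·20=60, W→P2 5·21=105. Service 547; fixed 843; total 1390.
{P1}: service 706 + fixed 686 = 1392
{P1, P2, P3}: P→P1 2·11=22, Q→P1 2·16=32, R→P2 5·21=105, S→P1 4·12=48, T→P2 2·4=8, U→P3 3·12=36, V→P2 3·20=60, W→P1 3·21=63. Service 374; fixed 1529; total 1903.
No other subset beats 1149.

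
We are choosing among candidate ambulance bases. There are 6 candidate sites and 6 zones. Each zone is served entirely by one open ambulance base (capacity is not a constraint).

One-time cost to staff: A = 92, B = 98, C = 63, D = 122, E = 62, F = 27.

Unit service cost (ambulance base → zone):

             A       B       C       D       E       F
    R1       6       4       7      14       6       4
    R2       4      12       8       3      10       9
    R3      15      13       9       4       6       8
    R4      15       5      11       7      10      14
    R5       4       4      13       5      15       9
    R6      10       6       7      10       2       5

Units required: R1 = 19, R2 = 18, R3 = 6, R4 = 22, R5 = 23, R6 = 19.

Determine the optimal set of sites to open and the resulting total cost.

For any fixed open set, each zone goes to its cheapest open site; total = fixed + service.
{D, F}: R1→F 4·19=76, R2→D 3·18=54, R3→D 4·6=24, R4→D 7·22=154, R5→D 5·23=115, R6→F 5·19=95. Service 518; fixed 149; total 667.
{D, E, F}: R1→F 4·19=76, R2→D 3·18=54, R3→D 4·6=24, R4→D 7·22=154, R5→D 5·23=115, R6→E 2·19=38. Service 461; fixed 211; total 672.
{A, B, E}: service 424 + fixed 252 = 676
{A, B, C, D, E, F}: service 394 + fixed 464 = 858
No other subset beats 667.

Open D and F; minimum total cost 667.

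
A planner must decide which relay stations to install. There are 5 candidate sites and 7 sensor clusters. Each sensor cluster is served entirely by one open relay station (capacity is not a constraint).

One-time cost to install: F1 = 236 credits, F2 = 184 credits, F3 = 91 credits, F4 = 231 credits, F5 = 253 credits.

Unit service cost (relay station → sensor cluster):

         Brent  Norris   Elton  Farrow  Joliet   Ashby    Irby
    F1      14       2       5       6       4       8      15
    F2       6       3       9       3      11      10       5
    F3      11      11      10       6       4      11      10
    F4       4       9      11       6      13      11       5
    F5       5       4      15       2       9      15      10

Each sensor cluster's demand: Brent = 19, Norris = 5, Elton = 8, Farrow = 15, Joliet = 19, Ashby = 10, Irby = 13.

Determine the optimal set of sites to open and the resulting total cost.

Open F2 and F3; minimum total cost 762.

For any fixed open set, each sensor cluster goes to its cheapest open site; total = fixed + service.
{F2, F3}: Brent→F2 6·19=114, Norris→F2 3·5=15, Elton→F2 9·8=72, Farrow→F2 3·15=45, Joliet→F3 4·19=76, Ashby→F2 10·10=100, Irby→F2 5·13=65. Service 487; fixed 275; total 762.
{F2}: Brent→F2 6·19=114, Norris→F2 3·5=15, Elton→F2 9·8=72, Farrow→F2 3·15=45, Joliet→F2 11·19=209, Ashby→F2 10·10=100, Irby→F2 5·13=65. Service 620; fixed 184; total 804.
{F3}: service 750 + fixed 91 = 841
{F1, F2, F3, F4, F5}: service 377 + fixed 995 = 1372
No other subset beats 762.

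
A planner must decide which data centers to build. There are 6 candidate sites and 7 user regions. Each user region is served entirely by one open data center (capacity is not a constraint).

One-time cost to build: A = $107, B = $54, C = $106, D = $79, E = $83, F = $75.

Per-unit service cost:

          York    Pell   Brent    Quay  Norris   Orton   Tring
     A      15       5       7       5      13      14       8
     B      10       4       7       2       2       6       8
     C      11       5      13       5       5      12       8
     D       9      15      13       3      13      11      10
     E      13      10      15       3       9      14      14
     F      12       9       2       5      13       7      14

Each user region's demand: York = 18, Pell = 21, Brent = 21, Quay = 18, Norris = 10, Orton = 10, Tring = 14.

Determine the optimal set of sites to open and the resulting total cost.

Open B and F; minimum total cost 663.

For any fixed open set, each user region goes to its cheapest open site; total = fixed + service.
{B, F}: York→B 10·18=180, Pell→B 4·21=84, Brent→F 2·21=42, Quay→B 2·18=36, Norris→B 2·10=20, Orton→B 6·10=60, Tring→B 8·14=112. Service 534; fixed 129; total 663.
{B}: York→B 10·18=180, Pell→B 4·21=84, Brent→B 7·21=147, Quay→B 2·18=36, Norris→B 2·10=20, Orton→B 6·10=60, Tring→B 8·14=112. Service 639; fixed 54; total 693.
{B, D, F}: service 516 + fixed 208 = 724
{A, B, C, D, E, F}: service 516 + fixed 504 = 1020
No other subset beats 663.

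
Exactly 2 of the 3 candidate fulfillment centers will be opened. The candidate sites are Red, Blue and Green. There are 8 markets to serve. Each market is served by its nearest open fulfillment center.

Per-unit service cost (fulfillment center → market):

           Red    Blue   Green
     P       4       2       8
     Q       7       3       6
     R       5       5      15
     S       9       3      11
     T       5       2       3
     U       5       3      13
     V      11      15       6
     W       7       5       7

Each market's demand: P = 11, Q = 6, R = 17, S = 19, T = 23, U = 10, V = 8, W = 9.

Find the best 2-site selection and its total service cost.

Choose Blue and Green; total service cost 351.

With exactly 2 open, each market uses its cheapest among the chosen.
{Blue, Green}: P→Blue 2·11=22, Q→Blue 3·6=18, R→Blue 5·17=85, S→Blue 3·19=57, T→Blue 2·23=46, U→Blue 3·10=30, V→Green 6·8=48, W→Blue 5·9=45. Service cost 351.
{Red, Blue}: service cost 391
{Red, Green}: service cost 566
Among all 3 size-2 choices, {Blue, Green} is lowest.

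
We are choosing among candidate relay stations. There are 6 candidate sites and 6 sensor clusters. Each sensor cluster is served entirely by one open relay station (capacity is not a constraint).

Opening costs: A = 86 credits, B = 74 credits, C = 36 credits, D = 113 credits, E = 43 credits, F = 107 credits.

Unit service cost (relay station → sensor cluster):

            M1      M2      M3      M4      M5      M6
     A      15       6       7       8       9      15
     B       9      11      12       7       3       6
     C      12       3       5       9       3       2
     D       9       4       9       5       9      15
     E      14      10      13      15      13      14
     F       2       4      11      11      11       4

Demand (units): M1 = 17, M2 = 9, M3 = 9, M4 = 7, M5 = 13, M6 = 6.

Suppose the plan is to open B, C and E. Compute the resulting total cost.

Each sensor cluster is assigned to its cheapest site among the open ones.
{B, C, E}: M1→B 9·17=153, M2→C 3·9=27, M3→C 5·9=45, M4→B 7·7=49, M5→B 3·13=39, M6→C 2·6=12. Service 325; fixed 153; total 478.

Total cost: 478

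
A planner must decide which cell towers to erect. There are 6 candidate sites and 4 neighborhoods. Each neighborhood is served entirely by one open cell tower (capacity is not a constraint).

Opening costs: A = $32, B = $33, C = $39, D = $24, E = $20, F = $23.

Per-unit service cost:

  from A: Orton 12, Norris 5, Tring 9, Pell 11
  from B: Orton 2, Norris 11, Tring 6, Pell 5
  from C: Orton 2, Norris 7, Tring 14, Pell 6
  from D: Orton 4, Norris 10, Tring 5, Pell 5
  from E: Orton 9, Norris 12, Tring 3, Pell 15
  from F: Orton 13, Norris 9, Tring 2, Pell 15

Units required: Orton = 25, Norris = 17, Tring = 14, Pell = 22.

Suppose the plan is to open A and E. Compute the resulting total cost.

Each neighborhood is assigned to its cheapest site among the open ones.
{A, E}: Orton→E 9·25=225, Norris→A 5·17=85, Tring→E 3·14=42, Pell→A 11·22=242. Service 594; fixed 52; total 646.

Total cost: 646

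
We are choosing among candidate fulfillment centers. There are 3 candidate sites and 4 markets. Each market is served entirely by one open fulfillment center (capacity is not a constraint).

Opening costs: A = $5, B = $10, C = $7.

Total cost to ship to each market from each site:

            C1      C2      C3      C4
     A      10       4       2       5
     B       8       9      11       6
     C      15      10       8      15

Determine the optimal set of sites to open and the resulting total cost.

Open A only; minimum total cost 26.

For any fixed open set, each market goes to its cheapest open site; total = fixed + service.
{A}: C1→A 10, C2→A 4, C3→A 2, C4→A 5. Service 21; fixed 5; total 26.
{A, C}: C1→A 10, C2→A 4, C3→A 2, C4→A 5. Service 21; fixed 12; total 33.
{A, B}: C1→B 8, C2→A 4, C3→A 2, C4→A 5. Service 19; fixed 15; total 34.
{A, B, C}: service 19 + fixed 22 = 41
No other subset beats 26.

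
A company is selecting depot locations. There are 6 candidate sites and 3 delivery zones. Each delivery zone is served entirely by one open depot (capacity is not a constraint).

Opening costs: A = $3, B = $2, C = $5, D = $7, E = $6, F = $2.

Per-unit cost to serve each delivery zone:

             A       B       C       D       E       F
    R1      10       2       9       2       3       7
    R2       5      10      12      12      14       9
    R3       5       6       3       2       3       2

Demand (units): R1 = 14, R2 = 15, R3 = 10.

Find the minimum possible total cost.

For any fixed open set, each delivery zone goes to its cheapest open site; total = fixed + service.
{A, B, F}: R1→B 2·14=28, R2→A 5·15=75, R3→F 2·10=20. Service 123; fixed 7; total 130.
{A, D}: R1→D 2·14=28, R2→A 5·15=75, R3→D 2·10=20. Service 123; fixed 10; total 133.
{A, B, C, F}: service 123 + fixed 12 = 135
{A, B, C, D, E, F}: R1→B 2·14=28, R2→A 5·15=75, R3→D 2·10=20. Service 123; fixed 25; total 148.
No other subset beats 130.

Minimum total cost: 130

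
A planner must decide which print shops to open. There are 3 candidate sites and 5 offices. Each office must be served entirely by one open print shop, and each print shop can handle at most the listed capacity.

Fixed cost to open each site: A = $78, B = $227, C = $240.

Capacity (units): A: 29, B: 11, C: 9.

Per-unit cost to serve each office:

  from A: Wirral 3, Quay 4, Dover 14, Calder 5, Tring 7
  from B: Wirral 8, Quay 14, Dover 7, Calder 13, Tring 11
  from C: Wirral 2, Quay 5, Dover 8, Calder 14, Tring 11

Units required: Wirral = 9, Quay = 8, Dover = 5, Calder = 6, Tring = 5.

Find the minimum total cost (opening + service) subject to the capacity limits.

Minimum total cost: 464

Open {A, B}: Wirral→A 3·9=27, Quay→A 4·8=32, Dover→B 7·5=35, Calder→A 5·6=30, Tring→A 7·5=35.
Loads: A carries 28/29, B carries 5/11. Service 159; fixed 305; total 464.
Next best feasible plan costs 482.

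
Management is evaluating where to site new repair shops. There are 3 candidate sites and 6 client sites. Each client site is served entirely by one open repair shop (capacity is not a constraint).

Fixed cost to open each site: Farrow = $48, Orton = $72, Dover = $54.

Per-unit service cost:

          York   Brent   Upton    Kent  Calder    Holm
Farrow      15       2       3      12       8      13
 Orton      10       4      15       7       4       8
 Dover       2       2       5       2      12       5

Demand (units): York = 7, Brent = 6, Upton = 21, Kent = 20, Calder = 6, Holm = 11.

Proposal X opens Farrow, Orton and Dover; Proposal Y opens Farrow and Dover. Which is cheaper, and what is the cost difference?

Proposal Y is cheaper by 48.

Proposal X: {Farrow, Orton, Dover}: York→Dover 2·7=14, Brent→Farrow 2·6=12, Upton→Farrow 3·21=63, Kent→Dover 2·20=40, Calder→Orton 4·6=24, Holm→Dover 5·11=55. Service 208; fixed 174; total 382.
Proposal Y: {Farrow, Dover}: York→Dover 2·7=14, Brent→Farrow 2·6=12, Upton→Farrow 3·21=63, Kent→Dover 2·20=40, Calder→Farrow 8·6=48, Holm→Dover 5·11=55. Service 232; fixed 102; total 334.
Difference: |382 − 334| = 48.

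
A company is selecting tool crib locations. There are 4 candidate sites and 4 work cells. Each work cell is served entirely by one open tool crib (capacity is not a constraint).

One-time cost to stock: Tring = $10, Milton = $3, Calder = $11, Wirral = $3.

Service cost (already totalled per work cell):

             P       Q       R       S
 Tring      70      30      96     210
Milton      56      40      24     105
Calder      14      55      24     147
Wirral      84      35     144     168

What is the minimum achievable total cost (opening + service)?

Minimum total cost: 195

For any fixed open set, each work cell goes to its cheapest open site; total = fixed + service.
{Milton, Calder, Wirral}: P→Calder 14, Q→Wirral 35, R→Milton 24, S→Milton 105. Service 178; fixed 17; total 195.
{Tring, Milton, Calder}: P→Calder 14, Q→Tring 30, R→Milton 24, S→Milton 105. Service 173; fixed 24; total 197.
{Milton, Calder}: service 183 + fixed 14 = 197
{Tring, Milton, Calder, Wirral}: service 173 + fixed 27 = 200
No other subset beats 195.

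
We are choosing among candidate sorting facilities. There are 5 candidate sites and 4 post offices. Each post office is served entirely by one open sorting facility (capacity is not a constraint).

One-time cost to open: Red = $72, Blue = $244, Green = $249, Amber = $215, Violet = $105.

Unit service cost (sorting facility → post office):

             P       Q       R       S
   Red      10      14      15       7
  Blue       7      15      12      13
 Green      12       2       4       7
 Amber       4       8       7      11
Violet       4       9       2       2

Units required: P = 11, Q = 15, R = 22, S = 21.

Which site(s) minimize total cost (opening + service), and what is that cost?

For any fixed open set, each post office goes to its cheapest open site; total = fixed + service.
{Violet}: P→Violet 4·11=44, Q→Violet 9·15=135, R→Violet 2·22=44, S→Violet 2·21=42. Service 265; fixed 105; total 370.
{Red, Violet}: P→Violet 4·11=44, Q→Violet 9·15=135, R→Violet 2·22=44, S→Violet 2·21=42. Service 265; fixed 177; total 442.
{Green, Violet}: service 160 + fixed 354 = 514
{Red, Blue, Green, Amber, Violet}: service 160 + fixed 885 = 1045
No other subset beats 370.

Open Violet only; minimum total cost 370.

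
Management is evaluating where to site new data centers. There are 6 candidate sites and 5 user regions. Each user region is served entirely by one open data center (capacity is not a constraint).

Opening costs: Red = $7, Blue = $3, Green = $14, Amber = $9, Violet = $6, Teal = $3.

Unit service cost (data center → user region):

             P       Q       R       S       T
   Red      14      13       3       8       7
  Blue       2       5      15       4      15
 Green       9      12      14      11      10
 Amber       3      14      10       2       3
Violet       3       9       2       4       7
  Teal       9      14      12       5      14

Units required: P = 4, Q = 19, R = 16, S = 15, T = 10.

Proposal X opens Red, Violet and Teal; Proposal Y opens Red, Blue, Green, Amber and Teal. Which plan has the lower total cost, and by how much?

Proposal X: {Red, Violet, Teal}: P→Violet 3·4=12, Q→Violet 9·19=171, R→Violet 2·16=32, S→Violet 4·15=60, T→Red 7·10=70. Service 345; fixed 16; total 361.
Proposal Y: {Red, Blue, Green, Amber, Teal}: P→Blue 2·4=8, Q→Blue 5·19=95, R→Red 3·16=48, S→Amber 2·15=30, T→Amber 3·10=30. Service 211; fixed 36; total 247.
Difference: |361 − 247| = 114.

Proposal Y is cheaper by 114.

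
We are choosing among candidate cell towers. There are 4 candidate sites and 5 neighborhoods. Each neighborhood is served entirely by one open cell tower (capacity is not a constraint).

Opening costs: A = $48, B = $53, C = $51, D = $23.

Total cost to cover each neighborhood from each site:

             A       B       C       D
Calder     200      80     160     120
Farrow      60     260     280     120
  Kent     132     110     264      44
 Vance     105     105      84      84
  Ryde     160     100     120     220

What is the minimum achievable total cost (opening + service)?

For any fixed open set, each neighborhood goes to its cheapest open site; total = fixed + service.
{A, B, D}: Calder→B 80, Farrow→A 60, Kent→D 44, Vance→D 84, Ryde→B 100. Service 368; fixed 124; total 492.
{B, D}: Calder→B 80, Farrow→D 120, Kent→D 44, Vance→D 84, Ryde→B 100. Service 428; fixed 76; total 504.
{A, D}: Calder→D 120, Farrow→A 60, Kent→D 44, Vance→D 84, Ryde→A 160. Service 468; fixed 71; total 539.
{A, B, C, D}: Calder→B 80, Farrow→A 60, Kent→D 44, Vance→C 84, Ryde→B 100. Service 368; fixed 175; total 543.
(All 15 nonempty subsets were checked; A, B and D is lowest.)

Minimum total cost: 492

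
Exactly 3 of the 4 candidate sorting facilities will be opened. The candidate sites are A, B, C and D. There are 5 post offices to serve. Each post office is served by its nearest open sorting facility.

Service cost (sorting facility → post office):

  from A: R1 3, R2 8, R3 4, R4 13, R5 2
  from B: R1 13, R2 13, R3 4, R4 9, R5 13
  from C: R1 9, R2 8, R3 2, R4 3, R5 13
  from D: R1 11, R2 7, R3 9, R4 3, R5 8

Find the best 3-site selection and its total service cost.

With exactly 3 open, each post office uses its cheapest among the chosen.
{A, C, D}: R1→A 3, R2→D 7, R3→C 2, R4→C 3, R5→A 2. Service cost 17.
{A, B, C}: service cost 18
{A, B, D}: service cost 19
Among all 4 size-3 choices, {A, C, D} is lowest.

Choose A, C and D; total service cost 17.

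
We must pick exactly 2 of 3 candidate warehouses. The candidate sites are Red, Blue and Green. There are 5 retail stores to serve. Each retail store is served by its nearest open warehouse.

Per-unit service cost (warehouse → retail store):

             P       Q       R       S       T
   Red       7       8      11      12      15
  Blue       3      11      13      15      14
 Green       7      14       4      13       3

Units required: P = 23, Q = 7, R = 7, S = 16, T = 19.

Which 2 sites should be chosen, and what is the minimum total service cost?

Choose Blue and Green; total service cost 439.

With exactly 2 open, each retail store uses its cheapest among the chosen.
{Blue, Green}: P→Blue 3·23=69, Q→Blue 11·7=77, R→Green 4·7=28, S→Green 13·16=208, T→Green 3·19=57. Service cost 439.
{Red, Green}: service cost 494
{Red, Blue}: service cost 660
Among all 3 size-2 choices, {Blue, Green} is lowest.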